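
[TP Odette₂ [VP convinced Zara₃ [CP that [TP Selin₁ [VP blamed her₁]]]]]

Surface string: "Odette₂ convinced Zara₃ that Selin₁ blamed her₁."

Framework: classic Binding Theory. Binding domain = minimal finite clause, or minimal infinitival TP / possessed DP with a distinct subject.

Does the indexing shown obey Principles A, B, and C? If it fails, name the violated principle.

The two coindexed NPs are *Selin₁* and *her₁*.
*her₁* is a pronoun. Its binding domain is the embedded TP, whose subject is Selin₁.
*Selin₁* c-commands it within that domain and carries the same index.
The pronoun is locally bound → Principle B violation.

Principle B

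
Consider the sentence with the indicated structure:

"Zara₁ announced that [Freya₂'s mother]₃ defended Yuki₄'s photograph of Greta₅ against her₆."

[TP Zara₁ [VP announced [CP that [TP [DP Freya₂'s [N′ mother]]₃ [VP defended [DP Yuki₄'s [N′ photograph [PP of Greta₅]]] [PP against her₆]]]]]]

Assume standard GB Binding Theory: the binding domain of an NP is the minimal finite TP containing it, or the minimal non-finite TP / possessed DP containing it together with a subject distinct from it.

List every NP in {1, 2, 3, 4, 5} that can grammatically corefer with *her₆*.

{1, 2, 4, 5}

*her* is a pronoun, so Principle B applies: it must be free in its binding domain.
Binding domain of *her₆*: the embedded TP, whose subject is [Freya₂'s mother]₃.
*Zara₁* c-commands the pronoun but from outside its binding domain, and is not c-commanded by it → coindexation permitted.
*Freya₂* and the pronoun do not c-command one another → neither Principle B nor Principle C is at stake; coindexation permitted.
*[Freya₂'s mother]₃* c-commands the pronoun within its binding domain → coindexation would violate Principle B.
*Yuki₄* and the pronoun do not c-command one another → neither Principle B nor Principle C is at stake; coindexation permitted.
*Greta₅* and the pronoun do not c-command one another → neither Principle B nor Principle C is at stake; coindexation permitted.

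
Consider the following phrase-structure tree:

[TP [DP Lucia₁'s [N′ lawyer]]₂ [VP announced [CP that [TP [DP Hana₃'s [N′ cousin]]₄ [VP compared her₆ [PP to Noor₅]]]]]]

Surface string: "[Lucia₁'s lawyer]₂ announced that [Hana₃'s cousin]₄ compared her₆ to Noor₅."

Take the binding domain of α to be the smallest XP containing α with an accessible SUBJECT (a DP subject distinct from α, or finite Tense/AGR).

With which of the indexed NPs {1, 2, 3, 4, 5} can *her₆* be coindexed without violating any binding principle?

{1, 2, 3}

*her* is a pronoun, so Principle B applies: it must be free in its binding domain.
Binding domain of *her₆*: the embedded TP, whose subject is [Hana₃'s cousin]₄.
*Lucia₁* and the pronoun do not c-command one another → neither Principle B nor Principle C is at stake; coindexation permitted.
*[Lucia₁'s lawyer]₂* c-commands the pronoun but from outside its binding domain, and is not c-commanded by it → coindexation permitted.
*Hana₃* and the pronoun do not c-command one another → neither Principle B nor Principle C is at stake; coindexation permitted.
*[Hana₃'s cousin]₄* c-commands the pronoun within its binding domain → coindexation would violate Principle B.
*Noor₅*: the pronoun c-commands this R-expression → coindexation would violate Principle C on *Noor₅*.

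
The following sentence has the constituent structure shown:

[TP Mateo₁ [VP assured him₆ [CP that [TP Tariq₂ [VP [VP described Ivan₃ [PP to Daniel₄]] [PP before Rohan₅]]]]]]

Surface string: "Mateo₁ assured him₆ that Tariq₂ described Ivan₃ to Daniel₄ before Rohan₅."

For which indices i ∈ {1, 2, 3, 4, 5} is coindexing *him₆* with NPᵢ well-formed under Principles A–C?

*him* is a pronoun, so Principle B applies: it must be free in its binding domain.
Binding domain of *him₆*: the matrix TP, whose subject is Mateo₁.
*Mateo₁* c-commands the pronoun within its binding domain → coindexation would violate Principle B.
*Tariq₂*: the pronoun c-commands this R-expression → coindexation would violate Principle C on *Tariq₂*.
*Ivan₃*: the pronoun c-commands this R-expression → coindexation would violate Principle C on *Ivan₃*.
*Daniel₄*: the pronoun c-commands this R-expression → coindexation would violate Principle C on *Daniel₄*.
*Rohan₅*: the pronoun c-commands this R-expression → coindexation would violate Principle C on *Rohan₅*.

none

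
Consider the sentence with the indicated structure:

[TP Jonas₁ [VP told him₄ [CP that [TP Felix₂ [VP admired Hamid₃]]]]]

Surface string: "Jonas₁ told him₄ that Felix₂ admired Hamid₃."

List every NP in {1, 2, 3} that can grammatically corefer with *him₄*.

none

*him* is a pronoun, so Principle B applies: it must be free in its binding domain.
Binding domain of *him₄*: the matrix TP, whose subject is Jonas₁.
*Jonas₁* c-commands the pronoun within its binding domain → coindexation would violate Principle B.
*Felix₂*: the pronoun c-commands this R-expression → coindexation would violate Principle C on *Felix₂*.
*Hamid₃*: the pronoun c-commands this R-expression → coindexation would violate Principle C on *Hamid₃*.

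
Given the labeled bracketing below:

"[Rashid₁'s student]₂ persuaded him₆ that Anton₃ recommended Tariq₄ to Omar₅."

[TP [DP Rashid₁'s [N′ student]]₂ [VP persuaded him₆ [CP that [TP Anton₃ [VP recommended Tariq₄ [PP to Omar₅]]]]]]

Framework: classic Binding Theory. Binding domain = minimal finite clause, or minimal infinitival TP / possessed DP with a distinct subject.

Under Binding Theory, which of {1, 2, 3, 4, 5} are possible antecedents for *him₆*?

*him* is a pronoun, so Principle B applies: it must be free in its binding domain.
Binding domain of *him₆*: the matrix TP, whose subject is [Rashid₁'s student]₂.
*Rashid₁* and the pronoun do not c-command one another → neither Principle B nor Principle C is at stake; coindexation permitted.
*[Rashid₁'s student]₂* c-commands the pronoun within its binding domain → coindexation would violate Principle B.
*Anton₃*: the pronoun c-commands this R-expression → coindexation would violate Principle C on *Anton₃*.
*Tariq₄*: the pronoun c-commands this R-expression → coindexation would violate Principle C on *Tariq₄*.
*Omar₅*: the pronoun c-commands this R-expression → coindexation would violate Principle C on *Omar₅*.

{1}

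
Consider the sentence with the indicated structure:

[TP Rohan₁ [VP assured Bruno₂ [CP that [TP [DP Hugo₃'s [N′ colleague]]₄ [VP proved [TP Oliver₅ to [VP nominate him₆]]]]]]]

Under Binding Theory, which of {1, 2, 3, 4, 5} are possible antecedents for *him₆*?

{1, 2, 3, 4}

*him* is a pronoun, so Principle B applies: it must be free in its binding domain.
Binding domain of *him₆*: the embedded TP, whose subject is Oliver₅.
*Rohan₁* c-commands the pronoun but from outside its binding domain, and is not c-commanded by it → coindexation permitted.
*Bruno₂* c-commands the pronoun but from outside its binding domain, and is not c-commanded by it → coindexation permitted.
*Hugo₃* and the pronoun do not c-command one another → neither Principle B nor Principle C is at stake; coindexation permitted.
*[Hugo₃'s colleague]₄* c-commands the pronoun but from outside its binding domain, and is not c-commanded by it → coindexation permitted.
*Oliver₅* c-commands the pronoun within its binding domain → coindexation would violate Principle B.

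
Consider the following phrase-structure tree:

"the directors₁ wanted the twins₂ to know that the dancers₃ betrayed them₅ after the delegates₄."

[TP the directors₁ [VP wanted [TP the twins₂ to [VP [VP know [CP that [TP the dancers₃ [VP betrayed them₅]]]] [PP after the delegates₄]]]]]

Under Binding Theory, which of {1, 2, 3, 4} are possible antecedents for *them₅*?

{1, 2, 4}

*them* is a pronoun, so Principle B applies: it must be free in its binding domain.
Binding domain of *them₅*: the embedded TP, whose subject is the dancers₃.
*the directors₁* c-commands the pronoun but from outside its binding domain, and is not c-commanded by it → coindexation permitted.
*the twins₂* c-commands the pronoun but from outside its binding domain, and is not c-commanded by it → coindexation permitted.
*the dancers₃* c-commands the pronoun within its binding domain → coindexation would violate Principle B.
*the delegates₄* and the pronoun do not c-command one another → neither Principle B nor Principle C is at stake; coindexation permitted.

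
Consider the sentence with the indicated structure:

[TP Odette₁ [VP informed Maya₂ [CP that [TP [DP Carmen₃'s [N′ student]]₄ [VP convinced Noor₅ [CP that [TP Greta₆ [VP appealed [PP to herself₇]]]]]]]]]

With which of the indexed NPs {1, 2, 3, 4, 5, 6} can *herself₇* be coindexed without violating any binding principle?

*herself* is an anaphor, so Principle A applies: it must be bound in its binding domain.
Binding domain of *herself₇*: the embedded TP, whose subject is Greta₆.
*Odette₁* c-commands the anaphor but is outside its binding domain → cannot satisfy Principle A.
*Maya₂* c-commands the anaphor but is outside its binding domain → cannot satisfy Principle A.
*Carmen₃* does not c-command the anaphor → cannot bind it.
*[Carmen₃'s student]₄* c-commands the anaphor but is outside its binding domain → cannot satisfy Principle A.
*Noor₅* c-commands the anaphor but is outside its binding domain → cannot satisfy Principle A.
*Greta₆* c-commands the anaphor within its binding domain → licit binder.

{6}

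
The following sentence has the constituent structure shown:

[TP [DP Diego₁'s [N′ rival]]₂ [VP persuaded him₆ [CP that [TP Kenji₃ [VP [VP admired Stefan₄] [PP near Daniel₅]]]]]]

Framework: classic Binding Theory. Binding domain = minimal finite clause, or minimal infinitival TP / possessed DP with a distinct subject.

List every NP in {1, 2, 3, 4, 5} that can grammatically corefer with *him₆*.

{1}

*him* is a pronoun, so Principle B applies: it must be free in its binding domain.
Binding domain of *him₆*: the matrix TP, whose subject is [Diego₁'s rival]₂.
*Diego₁* and the pronoun do not c-command one another → neither Principle B nor Principle C is at stake; coindexation permitted.
*[Diego₁'s rival]₂* c-commands the pronoun within its binding domain → coindexation would violate Principle B.
*Kenji₃*: the pronoun c-commands this R-expression → coindexation would violate Principle C on *Kenji₃*.
*Stefan₄*: the pronoun c-commands this R-expression → coindexation would violate Principle C on *Stefan₄*.
*Daniel₅*: the pronoun c-commands this R-expression → coindexation would violate Principle C on *Daniel₅*.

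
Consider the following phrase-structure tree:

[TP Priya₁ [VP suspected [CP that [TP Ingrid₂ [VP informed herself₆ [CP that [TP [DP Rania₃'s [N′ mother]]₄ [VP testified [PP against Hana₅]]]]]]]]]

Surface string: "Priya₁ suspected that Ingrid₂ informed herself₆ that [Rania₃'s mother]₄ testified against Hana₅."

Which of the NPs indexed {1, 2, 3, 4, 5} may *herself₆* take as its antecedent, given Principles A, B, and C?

{2}

*herself* is an anaphor, so Principle A applies: it must be bound in its binding domain.
Binding domain of *herself₆*: the embedded TP, whose subject is Ingrid₂.
*Priya₁* c-commands the anaphor but is outside its binding domain → cannot satisfy Principle A.
*Ingrid₂* c-commands the anaphor within its binding domain → licit binder.
*Rania₃* does not c-command the anaphor → cannot bind it.
*[Rania₃'s mother]₄* does not c-command the anaphor → cannot bind it.
*Hana₅* does not c-command the anaphor → cannot bind it.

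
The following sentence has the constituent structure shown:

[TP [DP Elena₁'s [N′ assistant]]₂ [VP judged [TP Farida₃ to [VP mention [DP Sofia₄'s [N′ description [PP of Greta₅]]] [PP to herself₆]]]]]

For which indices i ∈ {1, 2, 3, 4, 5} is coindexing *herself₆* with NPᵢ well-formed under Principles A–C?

{3}

*herself* is an anaphor, so Principle A applies: it must be bound in its binding domain.
Binding domain of *herself₆*: the embedded TP, whose subject is Farida₃.
*Elena₁* does not c-command the anaphor → cannot bind it.
*[Elena₁'s assistant]₂* c-commands the anaphor but is outside its binding domain → cannot satisfy Principle A.
*Farida₃* c-commands the anaphor within its binding domain → licit binder.
*Sofia₄* does not c-command the anaphor → cannot bind it.
*Greta₅* does not c-command the anaphor → cannot bind it.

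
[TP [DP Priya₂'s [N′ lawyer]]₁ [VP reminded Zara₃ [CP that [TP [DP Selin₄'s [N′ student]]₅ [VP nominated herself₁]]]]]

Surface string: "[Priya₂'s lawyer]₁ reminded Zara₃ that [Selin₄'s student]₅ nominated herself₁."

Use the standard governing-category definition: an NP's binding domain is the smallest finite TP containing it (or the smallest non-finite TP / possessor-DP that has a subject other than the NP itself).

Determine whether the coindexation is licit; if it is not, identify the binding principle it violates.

Principle A

The two coindexed NPs are *[Priya₂'s lawyer]₁* and *herself₁*.
*herself₁* is an anaphor. Principle A requires it to be bound within its binding domain — the embedded TP, whose subject is [Selin₄'s student]₅.
Within that domain it is c-commanded by *[Selin₄'s student]₅*, which does not share its index.
*[Priya₂'s lawyer]₁* does c-command the anaphor, but from outside its binding domain.
The anaphor is unbound in its domain → Principle A violation.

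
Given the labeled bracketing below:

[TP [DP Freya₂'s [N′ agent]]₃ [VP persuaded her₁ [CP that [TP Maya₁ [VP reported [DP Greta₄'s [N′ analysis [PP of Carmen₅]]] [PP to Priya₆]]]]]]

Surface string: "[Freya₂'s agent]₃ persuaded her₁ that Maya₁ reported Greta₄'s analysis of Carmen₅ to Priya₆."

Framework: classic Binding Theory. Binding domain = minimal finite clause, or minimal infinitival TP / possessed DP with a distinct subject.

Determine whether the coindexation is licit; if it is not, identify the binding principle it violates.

The two coindexed NPs are *her₁* and *Maya₁*.
*Maya₁* is an R-expression. Principle C requires it to be free everywhere.
*her₁* c-commands it and carries the same index.
The R-expression is bound → Principle C violation.

Principle C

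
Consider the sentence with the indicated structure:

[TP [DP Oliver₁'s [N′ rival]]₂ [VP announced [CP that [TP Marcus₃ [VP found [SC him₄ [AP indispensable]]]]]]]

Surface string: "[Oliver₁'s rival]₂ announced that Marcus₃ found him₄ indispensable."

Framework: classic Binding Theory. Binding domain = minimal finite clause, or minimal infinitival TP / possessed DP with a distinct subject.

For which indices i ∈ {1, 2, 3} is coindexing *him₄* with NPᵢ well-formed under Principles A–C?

{1, 2}

*him* is a pronoun, so Principle B applies: it must be free in its binding domain.
Binding domain of *him₄*: the embedded TP, whose subject is Marcus₃.
*Oliver₁* and the pronoun do not c-command one another → neither Principle B nor Principle C is at stake; coindexation permitted.
*[Oliver₁'s rival]₂* c-commands the pronoun but from outside its binding domain, and is not c-commanded by it → coindexation permitted.
*Marcus₃* c-commands the pronoun within its binding domain → coindexation would violate Principle B.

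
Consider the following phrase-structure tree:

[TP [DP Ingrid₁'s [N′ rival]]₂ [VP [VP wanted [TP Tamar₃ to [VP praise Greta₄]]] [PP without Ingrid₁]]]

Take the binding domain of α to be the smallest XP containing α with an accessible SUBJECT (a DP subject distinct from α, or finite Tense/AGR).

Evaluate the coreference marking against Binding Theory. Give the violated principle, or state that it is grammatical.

The two coindexed NPs are *Ingrid₁* and *Ingrid₁*.
*Ingrid₁* is an R-expression; no coindexed NP c-commands it, so Principle C holds.
*Ingrid₁* is an R-expression; *Ingrid₁* does not c-command it, and no other NP shares its index, so Principle C is satisfied.
All principles are respected.

grammatical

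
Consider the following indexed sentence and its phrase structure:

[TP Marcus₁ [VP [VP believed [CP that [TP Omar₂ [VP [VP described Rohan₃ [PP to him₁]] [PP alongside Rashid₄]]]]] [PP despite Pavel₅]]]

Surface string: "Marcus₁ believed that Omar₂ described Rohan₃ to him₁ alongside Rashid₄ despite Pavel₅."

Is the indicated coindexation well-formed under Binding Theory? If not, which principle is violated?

The two coindexed NPs are *Marcus₁* and *him₁*.
*him₁* is a pronoun; its binding domain is the embedded TP, whose subject is Omar₂. Within that domain it is c-commanded only by *Omar₂*, *Rohan₃*, which carry a different index — the pronoun is free locally, so Principle B holds.
*Marcus₁* is an R-expression; *him₁* does not c-command it, and no other NP shares its index, so Principle C is satisfied.
All principles are respected.

grammatical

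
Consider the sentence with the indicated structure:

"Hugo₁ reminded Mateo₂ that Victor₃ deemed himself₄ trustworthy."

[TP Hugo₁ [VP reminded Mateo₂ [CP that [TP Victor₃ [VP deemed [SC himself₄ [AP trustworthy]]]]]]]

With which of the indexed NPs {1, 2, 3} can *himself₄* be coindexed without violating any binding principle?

{3}

*himself* is an anaphor, so Principle A applies: it must be bound in its binding domain.
Binding domain of *himself₄*: the embedded TP, whose subject is Victor₃.
*Hugo₁* c-commands the anaphor but is outside its binding domain → cannot satisfy Principle A.
*Mateo₂* c-commands the anaphor but is outside its binding domain → cannot satisfy Principle A.
*Victor₃* c-commands the anaphor within its binding domain → licit binder.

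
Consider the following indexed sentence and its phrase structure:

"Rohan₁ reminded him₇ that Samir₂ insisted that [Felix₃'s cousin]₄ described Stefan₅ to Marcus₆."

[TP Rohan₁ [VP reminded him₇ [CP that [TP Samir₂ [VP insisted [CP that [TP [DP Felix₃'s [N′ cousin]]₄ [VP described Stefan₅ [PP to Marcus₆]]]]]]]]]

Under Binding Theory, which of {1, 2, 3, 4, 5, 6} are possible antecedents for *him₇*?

*him* is a pronoun, so Principle B applies: it must be free in its binding domain.
Binding domain of *him₇*: the matrix TP, whose subject is Rohan₁.
*Rohan₁* c-commands the pronoun within its binding domain → coindexation would violate Principle B.
*Samir₂*: the pronoun c-commands this R-expression → coindexation would violate Principle C on *Samir₂*.
*Felix₃*: the pronoun c-commands this R-expression → coindexation would violate Principle C on *Felix₃*.
*[Felix₃'s cousin]₄*: the pronoun c-commands this R-expression → coindexation would violate Principle C on *[Felix₃'s cousin]₄*.
*Stefan₅*: the pronoun c-commands this R-expression → coindexation would violate Principle C on *Stefan₅*.
*Marcus₆*: the pronoun c-commands this R-expression → coindexation would violate Principle C on *Marcus₆*.

none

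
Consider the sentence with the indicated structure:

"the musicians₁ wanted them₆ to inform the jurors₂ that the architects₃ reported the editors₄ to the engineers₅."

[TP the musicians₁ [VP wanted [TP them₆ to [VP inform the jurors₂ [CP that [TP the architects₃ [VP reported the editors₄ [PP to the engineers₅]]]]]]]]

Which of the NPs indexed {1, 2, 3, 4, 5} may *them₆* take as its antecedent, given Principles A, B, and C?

none

*them* is a pronoun, so Principle B applies: it must be free in its binding domain.
Binding domain of *them₆*: the matrix TP, whose subject is the musicians₁.
*the musicians₁* c-commands the pronoun within its binding domain → coindexation would violate Principle B.
*the jurors₂*: the pronoun c-commands this R-expression → coindexation would violate Principle C on *the jurors₂*.
*the architects₃*: the pronoun c-commands this R-expression → coindexation would violate Principle C on *the architects₃*.
*the editors₄*: the pronoun c-commands this R-expression → coindexation would violate Principle C on *the editors₄*.
*the engineers₅*: the pronoun c-commands this R-expression → coindexation would violate Principle C on *the engineers₅*.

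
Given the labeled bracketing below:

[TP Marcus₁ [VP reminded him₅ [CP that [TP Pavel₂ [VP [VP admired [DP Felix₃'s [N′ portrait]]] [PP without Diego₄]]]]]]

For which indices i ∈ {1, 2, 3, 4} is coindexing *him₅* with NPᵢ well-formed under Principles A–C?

*him* is a pronoun, so Principle B applies: it must be free in its binding domain.
Binding domain of *him₅*: the matrix TP, whose subject is Marcus₁.
*Marcus₁* c-commands the pronoun within its binding domain → coindexation would violate Principle B.
*Pavel₂*: the pronoun c-commands this R-expression → coindexation would violate Principle C on *Pavel₂*.
*Felix₃*: the pronoun c-commands this R-expression → coindexation would violate Principle C on *Felix₃*.
*Diego₄*: the pronoun c-commands this R-expression → coindexation would violate Principle C on *Diego₄*.

none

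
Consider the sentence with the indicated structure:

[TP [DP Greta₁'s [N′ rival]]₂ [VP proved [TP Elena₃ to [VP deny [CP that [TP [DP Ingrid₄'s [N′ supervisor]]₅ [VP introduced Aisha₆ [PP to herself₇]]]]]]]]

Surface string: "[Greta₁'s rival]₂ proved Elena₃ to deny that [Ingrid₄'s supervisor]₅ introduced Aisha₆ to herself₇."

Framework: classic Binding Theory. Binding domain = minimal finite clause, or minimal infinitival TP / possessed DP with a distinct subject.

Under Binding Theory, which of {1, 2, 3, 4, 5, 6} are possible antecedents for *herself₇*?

*herself* is an anaphor, so Principle A applies: it must be bound in its binding domain.
Binding domain of *herself₇*: the embedded TP, whose subject is [Ingrid₄'s supervisor]₅.
*Greta₁* does not c-command the anaphor → cannot bind it.
*[Greta₁'s rival]₂* c-commands the anaphor but is outside its binding domain → cannot satisfy Principle A.
*Elena₃* c-commands the anaphor but is outside its binding domain → cannot satisfy Principle A.
*Ingrid₄* does not c-command the anaphor → cannot bind it.
*[Ingrid₄'s supervisor]₅* c-commands the anaphor within its binding domain → licit binder.
*Aisha₆* c-commands the anaphor within its binding domain → licit binder.

{5, 6}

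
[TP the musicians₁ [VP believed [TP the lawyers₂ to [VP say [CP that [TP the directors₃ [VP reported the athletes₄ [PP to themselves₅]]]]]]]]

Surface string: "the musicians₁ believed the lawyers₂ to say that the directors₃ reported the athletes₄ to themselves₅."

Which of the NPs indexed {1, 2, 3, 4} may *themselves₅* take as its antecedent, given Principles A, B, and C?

{3, 4}

*themselves* is an anaphor, so Principle A applies: it must be bound in its binding domain.
Binding domain of *themselves₅*: the embedded TP, whose subject is the directors₃.
*the musicians₁* c-commands the anaphor but is outside its binding domain → cannot satisfy Principle A.
*the lawyers₂* c-commands the anaphor but is outside its binding domain → cannot satisfy Principle A.
*the directors₃* c-commands the anaphor within its binding domain → licit binder.
*the athletes₄* c-commands the anaphor within its binding domain → licit binder.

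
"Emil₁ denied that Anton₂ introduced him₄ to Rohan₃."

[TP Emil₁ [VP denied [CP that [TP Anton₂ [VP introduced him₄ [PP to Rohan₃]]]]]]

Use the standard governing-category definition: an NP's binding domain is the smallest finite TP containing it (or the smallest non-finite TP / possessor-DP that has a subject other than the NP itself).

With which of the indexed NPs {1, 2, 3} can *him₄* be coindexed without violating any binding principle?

{1}

*him* is a pronoun, so Principle B applies: it must be free in its binding domain.
Binding domain of *him₄*: the embedded TP, whose subject is Anton₂.
*Emil₁* c-commands the pronoun but from outside its binding domain, and is not c-commanded by it → coindexation permitted.
*Anton₂* c-commands the pronoun within its binding domain → coindexation would violate Principle B.
*Rohan₃*: the pronoun c-commands this R-expression → coindexation would violate Principle C on *Rohan₃*.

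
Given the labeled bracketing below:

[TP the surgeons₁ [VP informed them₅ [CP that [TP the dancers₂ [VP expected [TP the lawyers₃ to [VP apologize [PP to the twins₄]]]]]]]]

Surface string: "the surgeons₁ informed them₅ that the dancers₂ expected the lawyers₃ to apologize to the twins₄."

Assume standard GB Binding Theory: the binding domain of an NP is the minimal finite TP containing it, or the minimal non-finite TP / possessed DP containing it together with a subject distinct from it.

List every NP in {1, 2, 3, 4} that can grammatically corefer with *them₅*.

*them* is a pronoun, so Principle B applies: it must be free in its binding domain.
Binding domain of *them₅*: the matrix TP, whose subject is the surgeons₁.
*the surgeons₁* c-commands the pronoun within its binding domain → coindexation would violate Principle B.
*the dancers₂*: the pronoun c-commands this R-expression → coindexation would violate Principle C on *the dancers₂*.
*the lawyers₃*: the pronoun c-commands this R-expression → coindexation would violate Principle C on *the lawyers₃*.
*the twins₄*: the pronoun c-commands this R-expression → coindexation would violate Principle C on *the twins₄*.

none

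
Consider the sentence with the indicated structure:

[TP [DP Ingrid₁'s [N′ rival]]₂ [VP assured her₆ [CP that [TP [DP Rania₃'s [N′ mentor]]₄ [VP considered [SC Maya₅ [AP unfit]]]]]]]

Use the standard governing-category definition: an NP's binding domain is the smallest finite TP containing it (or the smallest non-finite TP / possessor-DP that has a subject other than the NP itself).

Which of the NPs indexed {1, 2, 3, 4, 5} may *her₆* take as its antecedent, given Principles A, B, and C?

{1}

*her* is a pronoun, so Principle B applies: it must be free in its binding domain.
Binding domain of *her₆*: the matrix TP, whose subject is [Ingrid₁'s rival]₂.
*Ingrid₁* and the pronoun do not c-command one another → neither Principle B nor Principle C is at stake; coindexation permitted.
*[Ingrid₁'s rival]₂* c-commands the pronoun within its binding domain → coindexation would violate Principle B.
*Rania₃*: the pronoun c-commands this R-expression → coindexation would violate Principle C on *Rania₃*.
*[Rania₃'s mentor]₄*: the pronoun c-commands this R-expression → coindexation would violate Principle C on *[Rania₃'s mentor]₄*.
*Maya₅*: the pronoun c-commands this R-expression → coindexation would violate Principle C on *Maya₅*.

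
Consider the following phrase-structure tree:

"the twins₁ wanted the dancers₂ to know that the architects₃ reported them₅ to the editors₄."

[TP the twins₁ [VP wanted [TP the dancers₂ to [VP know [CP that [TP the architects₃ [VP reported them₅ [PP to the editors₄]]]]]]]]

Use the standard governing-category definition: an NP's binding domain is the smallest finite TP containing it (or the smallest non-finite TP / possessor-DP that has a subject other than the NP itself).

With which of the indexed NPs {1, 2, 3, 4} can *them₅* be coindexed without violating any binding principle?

{1, 2}

*them* is a pronoun, so Principle B applies: it must be free in its binding domain.
Binding domain of *them₅*: the embedded TP, whose subject is the architects₃.
*the twins₁* c-commands the pronoun but from outside its binding domain, and is not c-commanded by it → coindexation permitted.
*the dancers₂* c-commands the pronoun but from outside its binding domain, and is not c-commanded by it → coindexation permitted.
*the architects₃* c-commands the pronoun within its binding domain → coindexation would violate Principle B.
*the editors₄*: the pronoun c-commands this R-expression → coindexation would violate Principle C on *the editors₄*.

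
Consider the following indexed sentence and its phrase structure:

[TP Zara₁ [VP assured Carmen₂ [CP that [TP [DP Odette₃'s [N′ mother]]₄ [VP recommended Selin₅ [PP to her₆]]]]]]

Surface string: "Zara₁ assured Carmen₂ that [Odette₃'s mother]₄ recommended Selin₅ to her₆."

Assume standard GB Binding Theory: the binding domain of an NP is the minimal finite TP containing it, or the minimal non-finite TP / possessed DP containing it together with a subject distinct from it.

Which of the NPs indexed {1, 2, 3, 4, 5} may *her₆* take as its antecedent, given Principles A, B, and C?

{1, 2, 3}

*her* is a pronoun, so Principle B applies: it must be free in its binding domain.
Binding domain of *her₆*: the embedded TP, whose subject is [Odette₃'s mother]₄.
*Zara₁* c-commands the pronoun but from outside its binding domain, and is not c-commanded by it → coindexation permitted.
*Carmen₂* c-commands the pronoun but from outside its binding domain, and is not c-commanded by it → coindexation permitted.
*Odette₃* and the pronoun do not c-command one another → neither Principle B nor Principle C is at stake; coindexation permitted.
*[Odette₃'s mother]₄* c-commands the pronoun within its binding domain → coindexation would violate Principle B.
*Selin₅* c-commands the pronoun within its binding domain → coindexation would violate Principle B.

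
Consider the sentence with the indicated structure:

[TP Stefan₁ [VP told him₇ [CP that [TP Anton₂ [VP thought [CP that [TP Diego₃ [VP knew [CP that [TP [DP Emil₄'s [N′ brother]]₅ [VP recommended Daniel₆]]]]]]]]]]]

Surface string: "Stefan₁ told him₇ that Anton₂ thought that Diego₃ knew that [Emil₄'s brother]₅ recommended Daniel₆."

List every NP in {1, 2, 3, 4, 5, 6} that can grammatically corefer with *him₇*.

*him* is a pronoun, so Principle B applies: it must be free in its binding domain.
Binding domain of *him₇*: the matrix TP, whose subject is Stefan₁.
*Stefan₁* c-commands the pronoun within its binding domain → coindexation would violate Principle B.
*Anton₂*: the pronoun c-commands this R-expression → coindexation would violate Principle C on *Anton₂*.
*Diego₃*: the pronoun c-commands this R-expression → coindexation would violate Principle C on *Diego₃*.
*Emil₄*: the pronoun c-commands this R-expression → coindexation would violate Principle C on *Emil₄*.
*[Emil₄'s brother]₅*: the pronoun c-commands this R-expression → coindexation would violate Principle C on *[Emil₄'s brother]₅*.
*Daniel₆*: the pronoun c-commands this R-expression → coindexation would violate Principle C on *Daniel₆*.

none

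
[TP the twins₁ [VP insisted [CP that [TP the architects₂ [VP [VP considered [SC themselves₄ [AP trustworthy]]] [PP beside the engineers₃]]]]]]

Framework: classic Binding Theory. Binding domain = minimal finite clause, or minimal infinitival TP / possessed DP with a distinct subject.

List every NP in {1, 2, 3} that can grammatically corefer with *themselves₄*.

{2}

*themselves* is an anaphor, so Principle A applies: it must be bound in its binding domain.
Binding domain of *themselves₄*: the embedded TP, whose subject is the architects₂.
*the twins₁* c-commands the anaphor but is outside its binding domain → cannot satisfy Principle A.
*the architects₂* c-commands the anaphor within its binding domain → licit binder.
*the engineers₃* does not c-command the anaphor → cannot bind it.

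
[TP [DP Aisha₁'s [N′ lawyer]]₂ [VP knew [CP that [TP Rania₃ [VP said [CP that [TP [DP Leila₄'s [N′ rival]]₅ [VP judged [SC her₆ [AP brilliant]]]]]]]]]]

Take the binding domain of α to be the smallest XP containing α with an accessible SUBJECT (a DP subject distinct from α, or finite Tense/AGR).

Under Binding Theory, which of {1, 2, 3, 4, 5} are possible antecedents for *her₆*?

*her* is a pronoun, so Principle B applies: it must be free in its binding domain.
Binding domain of *her₆*: the embedded TP, whose subject is [Leila₄'s rival]₅.
*Aisha₁* and the pronoun do not c-command one another → neither Principle B nor Principle C is at stake; coindexation permitted.
*[Aisha₁'s lawyer]₂* c-commands the pronoun but from outside its binding domain, and is not c-commanded by it → coindexation permitted.
*Rania₃* c-commands the pronoun but from outside its binding domain, and is not c-commanded by it → coindexation permitted.
*Leila₄* and the pronoun do not c-command one another → neither Principle B nor Principle C is at stake; coindexation permitted.
*[Leila₄'s rival]₅* c-commands the pronoun within its binding domain → coindexation would violate Principle B.

{1, 2, 3, 4}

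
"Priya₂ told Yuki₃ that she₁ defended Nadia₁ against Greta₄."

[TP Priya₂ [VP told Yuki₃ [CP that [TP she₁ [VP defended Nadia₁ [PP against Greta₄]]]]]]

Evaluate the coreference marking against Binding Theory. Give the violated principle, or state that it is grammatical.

The two coindexed NPs are *she₁* and *Nadia₁*.
*Nadia₁* is an R-expression. Principle C requires it to be free everywhere.
*she₁* c-commands it and carries the same index.
The R-expression is bound → Principle C violation.

Principle C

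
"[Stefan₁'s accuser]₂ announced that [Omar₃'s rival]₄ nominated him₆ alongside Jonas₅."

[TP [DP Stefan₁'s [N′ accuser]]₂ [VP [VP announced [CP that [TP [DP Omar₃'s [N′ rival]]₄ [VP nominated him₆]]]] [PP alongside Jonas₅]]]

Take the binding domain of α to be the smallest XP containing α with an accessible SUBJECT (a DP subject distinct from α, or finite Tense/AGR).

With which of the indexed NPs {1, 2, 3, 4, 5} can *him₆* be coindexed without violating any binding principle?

{1, 2, 3, 5}

*him* is a pronoun, so Principle B applies: it must be free in its binding domain.
Binding domain of *him₆*: the embedded TP, whose subject is [Omar₃'s rival]₄.
*Stefan₁* and the pronoun do not c-command one another → neither Principle B nor Principle C is at stake; coindexation permitted.
*[Stefan₁'s accuser]₂* c-commands the pronoun but from outside its binding domain, and is not c-commanded by it → coindexation permitted.
*Omar₃* and the pronoun do not c-command one another → neither Principle B nor Principle C is at stake; coindexation permitted.
*[Omar₃'s rival]₄* c-commands the pronoun within its binding domain → coindexation would violate Principle B.
*Jonas₅* and the pronoun do not c-command one another → neither Principle B nor Principle C is at stake; coindexation permitted.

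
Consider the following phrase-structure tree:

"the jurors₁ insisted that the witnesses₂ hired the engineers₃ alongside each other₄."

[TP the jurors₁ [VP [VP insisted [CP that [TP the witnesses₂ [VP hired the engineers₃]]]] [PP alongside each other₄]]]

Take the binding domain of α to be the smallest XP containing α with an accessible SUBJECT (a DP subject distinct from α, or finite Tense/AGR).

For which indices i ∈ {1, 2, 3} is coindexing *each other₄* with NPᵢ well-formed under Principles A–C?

*each other* is an anaphor, so Principle A applies: it must be bound in its binding domain.
Binding domain of *each other₄*: the matrix TP, whose subject is the jurors₁.
*the jurors₁* c-commands the anaphor within its binding domain → licit binder.
*the witnesses₂* does not c-command the anaphor → cannot bind it.
*the engineers₃* does not c-command the anaphor → cannot bind it.

{1}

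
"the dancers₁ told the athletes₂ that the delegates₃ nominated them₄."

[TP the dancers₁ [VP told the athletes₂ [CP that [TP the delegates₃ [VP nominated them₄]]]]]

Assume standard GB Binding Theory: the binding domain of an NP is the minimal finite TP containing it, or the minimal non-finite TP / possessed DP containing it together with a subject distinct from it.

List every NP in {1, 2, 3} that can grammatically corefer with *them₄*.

{1, 2}

*them* is a pronoun, so Principle B applies: it must be free in its binding domain.
Binding domain of *them₄*: the embedded TP, whose subject is the delegates₃.
*the dancers₁* c-commands the pronoun but from outside its binding domain, and is not c-commanded by it → coindexation permitted.
*the athletes₂* c-commands the pronoun but from outside its binding domain, and is not c-commanded by it → coindexation permitted.
*the delegates₃* c-commands the pronoun within its binding domain → coindexation would violate Principle B.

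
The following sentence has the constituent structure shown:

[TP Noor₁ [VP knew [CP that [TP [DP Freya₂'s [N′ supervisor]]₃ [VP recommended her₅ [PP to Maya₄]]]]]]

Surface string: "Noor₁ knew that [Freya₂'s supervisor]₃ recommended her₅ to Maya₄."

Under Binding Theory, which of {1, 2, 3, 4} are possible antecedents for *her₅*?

{1, 2}

*her* is a pronoun, so Principle B applies: it must be free in its binding domain.
Binding domain of *her₅*: the embedded TP, whose subject is [Freya₂'s supervisor]₃.
*Noor₁* c-commands the pronoun but from outside its binding domain, and is not c-commanded by it → coindexation permitted.
*Freya₂* and the pronoun do not c-command one another → neither Principle B nor Principle C is at stake; coindexation permitted.
*[Freya₂'s supervisor]₃* c-commands the pronoun within its binding domain → coindexation would violate Principle B.
*Maya₄*: the pronoun c-commands this R-expression → coindexation would violate Principle C on *Maya₄*.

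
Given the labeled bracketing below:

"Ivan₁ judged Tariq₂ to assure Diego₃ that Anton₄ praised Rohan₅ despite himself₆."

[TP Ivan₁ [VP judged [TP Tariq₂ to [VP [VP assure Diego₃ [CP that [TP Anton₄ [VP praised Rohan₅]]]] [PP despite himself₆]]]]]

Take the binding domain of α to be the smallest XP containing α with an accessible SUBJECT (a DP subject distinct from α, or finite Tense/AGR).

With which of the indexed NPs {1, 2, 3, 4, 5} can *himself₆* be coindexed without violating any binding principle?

*himself* is an anaphor, so Principle A applies: it must be bound in its binding domain.
Binding domain of *himself₆*: the embedded TP, whose subject is Tariq₂.
*Ivan₁* c-commands the anaphor but is outside its binding domain → cannot satisfy Principle A.
*Tariq₂* c-commands the anaphor within its binding domain → licit binder.
*Diego₃* does not c-command the anaphor → cannot bind it.
*Anton₄* does not c-command the anaphor → cannot bind it.
*Rohan₅* does not c-command the anaphor → cannot bind it.

{2}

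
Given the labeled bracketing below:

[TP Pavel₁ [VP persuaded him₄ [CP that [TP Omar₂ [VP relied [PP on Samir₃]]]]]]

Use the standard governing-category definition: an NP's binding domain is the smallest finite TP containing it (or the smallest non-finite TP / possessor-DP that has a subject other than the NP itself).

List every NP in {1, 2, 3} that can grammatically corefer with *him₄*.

none

*him* is a pronoun, so Principle B applies: it must be free in its binding domain.
Binding domain of *him₄*: the matrix TP, whose subject is Pavel₁.
*Pavel₁* c-commands the pronoun within its binding domain → coindexation would violate Principle B.
*Omar₂*: the pronoun c-commands this R-expression → coindexation would violate Principle C on *Omar₂*.
*Samir₃*: the pronoun c-commands this R-expression → coindexation would violate Principle C on *Samir₃*.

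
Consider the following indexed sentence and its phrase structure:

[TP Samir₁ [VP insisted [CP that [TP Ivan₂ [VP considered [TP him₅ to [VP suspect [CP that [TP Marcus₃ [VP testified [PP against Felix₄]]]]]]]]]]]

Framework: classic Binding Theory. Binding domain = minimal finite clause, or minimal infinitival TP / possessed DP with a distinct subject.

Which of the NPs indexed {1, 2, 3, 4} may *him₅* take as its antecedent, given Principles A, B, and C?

*him* is a pronoun, so Principle B applies: it must be free in its binding domain.
Binding domain of *him₅*: the embedded TP, whose subject is Ivan₂.
*Samir₁* c-commands the pronoun but from outside its binding domain, and is not c-commanded by it → coindexation permitted.
*Ivan₂* c-commands the pronoun within its binding domain → coindexation would violate Principle B.
*Marcus₃*: the pronoun c-commands this R-expression → coindexation would violate Principle C on *Marcus₃*.
*Felix₄*: the pronoun c-commands this R-expression → coindexation would violate Principle C on *Felix₄*.

{1}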